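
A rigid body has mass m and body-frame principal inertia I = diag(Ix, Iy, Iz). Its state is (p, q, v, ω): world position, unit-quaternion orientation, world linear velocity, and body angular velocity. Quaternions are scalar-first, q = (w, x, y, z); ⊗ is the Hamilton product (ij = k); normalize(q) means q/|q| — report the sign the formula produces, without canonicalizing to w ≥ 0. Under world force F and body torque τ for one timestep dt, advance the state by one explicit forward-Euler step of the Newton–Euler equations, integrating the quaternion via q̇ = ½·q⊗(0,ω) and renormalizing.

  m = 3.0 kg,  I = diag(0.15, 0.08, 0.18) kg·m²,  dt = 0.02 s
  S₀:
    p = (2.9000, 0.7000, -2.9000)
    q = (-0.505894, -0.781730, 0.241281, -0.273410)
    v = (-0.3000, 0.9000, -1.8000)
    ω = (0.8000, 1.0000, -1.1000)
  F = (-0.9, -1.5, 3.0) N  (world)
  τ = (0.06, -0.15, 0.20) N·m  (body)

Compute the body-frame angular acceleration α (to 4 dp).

α = (1.1333, -2.2050, 1.4222)

ω×(Iω) gyroscopic = (-0.1100, 0.0264, -0.0560)
α = I⁻¹(τ − ω×Iω) = (1.1333, -2.2050, 1.4222)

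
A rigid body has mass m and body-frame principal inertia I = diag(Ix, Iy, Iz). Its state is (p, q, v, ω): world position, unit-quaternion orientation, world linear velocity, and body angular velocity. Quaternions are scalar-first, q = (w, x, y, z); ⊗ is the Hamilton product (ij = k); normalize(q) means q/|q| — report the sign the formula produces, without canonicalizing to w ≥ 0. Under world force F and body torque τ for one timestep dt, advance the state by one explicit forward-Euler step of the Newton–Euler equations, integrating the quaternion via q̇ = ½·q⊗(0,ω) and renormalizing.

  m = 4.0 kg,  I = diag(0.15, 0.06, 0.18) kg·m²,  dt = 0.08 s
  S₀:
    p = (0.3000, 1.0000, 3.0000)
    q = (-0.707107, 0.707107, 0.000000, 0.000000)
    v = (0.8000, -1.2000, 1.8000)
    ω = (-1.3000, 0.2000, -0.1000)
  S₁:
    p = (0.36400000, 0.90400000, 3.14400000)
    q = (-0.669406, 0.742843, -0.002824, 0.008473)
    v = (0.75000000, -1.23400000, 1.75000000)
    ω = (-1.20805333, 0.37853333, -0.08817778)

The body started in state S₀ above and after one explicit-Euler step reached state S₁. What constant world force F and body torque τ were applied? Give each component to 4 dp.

F = (-2.5000, -1.7000, -2.5000)
τ = (0.1700, 0.1300, 0.0500)

velocity change Δv = (-0.05000000, -0.03400000, -0.05000000)
applied force F = (-2.5000, -1.7000, -2.5000)
Δω = ω₁−ω₀ = (0.09194667, 0.17853333, 0.01182222)
gyro term ω₀×Iω₀ = (-0.0024, -0.0039, 0.0234)
I·α + gyro = (0.1700, 0.1300, 0.0500)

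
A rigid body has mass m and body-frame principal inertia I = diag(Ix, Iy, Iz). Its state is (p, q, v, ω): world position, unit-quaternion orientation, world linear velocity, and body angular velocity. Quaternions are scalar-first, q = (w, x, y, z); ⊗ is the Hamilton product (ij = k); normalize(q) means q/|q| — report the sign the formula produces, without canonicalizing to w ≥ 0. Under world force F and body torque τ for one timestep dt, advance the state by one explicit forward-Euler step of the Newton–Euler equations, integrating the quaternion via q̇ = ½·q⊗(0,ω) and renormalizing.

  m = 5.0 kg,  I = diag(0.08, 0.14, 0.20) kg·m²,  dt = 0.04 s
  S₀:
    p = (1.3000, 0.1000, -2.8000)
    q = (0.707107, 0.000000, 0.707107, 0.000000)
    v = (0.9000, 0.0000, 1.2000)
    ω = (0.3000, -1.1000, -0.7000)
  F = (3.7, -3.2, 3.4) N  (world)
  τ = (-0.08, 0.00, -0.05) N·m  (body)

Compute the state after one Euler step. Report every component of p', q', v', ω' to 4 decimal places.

p' = (1.3360, 0.1000, -2.7520)
q' = (0.7224, -0.0057, 0.6913, -0.0141)
v' = (0.9296, -0.0256, 1.2272)
ω' = (0.2369, -1.1072, -0.7060)

a = (0.7400, -0.6400, 0.6800)
p' = p + v·dt = (1.3360, 0.1000, -2.7520)
v + (F/m)dt = (0.9296, -0.0256, 1.2272)
precession coupling ω×(Iω) = (0.0462, 0.0252, -0.0198)
α = I⁻¹(τ − ω×Iω) = (-1.5775, -0.1800, -0.1510)
ω' = ω + α·dt = (0.2369, -1.1072, -0.7060)
2q̇ = q⊗(0,ω) = (0.7778177, -0.2828428, -0.7778177, -0.7071070)
updated quaternion q' = (0.7224, -0.0057, 0.6913, -0.0141)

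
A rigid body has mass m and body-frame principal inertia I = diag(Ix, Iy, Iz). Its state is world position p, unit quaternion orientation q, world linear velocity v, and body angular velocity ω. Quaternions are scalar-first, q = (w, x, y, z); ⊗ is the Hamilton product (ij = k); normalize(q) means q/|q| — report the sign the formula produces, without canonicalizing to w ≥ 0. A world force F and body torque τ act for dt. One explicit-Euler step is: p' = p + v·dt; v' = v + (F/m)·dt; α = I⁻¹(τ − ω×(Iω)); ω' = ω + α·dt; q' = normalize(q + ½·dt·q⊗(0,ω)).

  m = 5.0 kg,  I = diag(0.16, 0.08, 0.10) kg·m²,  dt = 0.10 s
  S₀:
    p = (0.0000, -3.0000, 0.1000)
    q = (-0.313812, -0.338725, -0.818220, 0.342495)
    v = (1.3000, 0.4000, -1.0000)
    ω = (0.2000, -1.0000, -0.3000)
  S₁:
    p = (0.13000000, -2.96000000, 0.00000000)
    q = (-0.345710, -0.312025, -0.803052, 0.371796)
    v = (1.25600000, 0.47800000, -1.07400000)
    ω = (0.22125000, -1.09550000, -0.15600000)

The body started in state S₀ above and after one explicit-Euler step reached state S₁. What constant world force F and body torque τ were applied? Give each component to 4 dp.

rate change Δω = (0.02125000, -0.09550000, 0.14400000)
precession coupling = (0.0060, -0.0036, 0.0160)
τ = I·(Δω/dt) + ω₀×(Iω₀) = (0.0400, -0.0800, 0.1600)
velocity change Δv = (-0.04400000, 0.07800000, -0.07400000)
m·(v₁−v₀)/dt = (-2.2000, 3.9000, -3.7000)

F = (-2.2000, 3.9000, -3.7000)
τ = (0.0400, -0.0800, 0.1600)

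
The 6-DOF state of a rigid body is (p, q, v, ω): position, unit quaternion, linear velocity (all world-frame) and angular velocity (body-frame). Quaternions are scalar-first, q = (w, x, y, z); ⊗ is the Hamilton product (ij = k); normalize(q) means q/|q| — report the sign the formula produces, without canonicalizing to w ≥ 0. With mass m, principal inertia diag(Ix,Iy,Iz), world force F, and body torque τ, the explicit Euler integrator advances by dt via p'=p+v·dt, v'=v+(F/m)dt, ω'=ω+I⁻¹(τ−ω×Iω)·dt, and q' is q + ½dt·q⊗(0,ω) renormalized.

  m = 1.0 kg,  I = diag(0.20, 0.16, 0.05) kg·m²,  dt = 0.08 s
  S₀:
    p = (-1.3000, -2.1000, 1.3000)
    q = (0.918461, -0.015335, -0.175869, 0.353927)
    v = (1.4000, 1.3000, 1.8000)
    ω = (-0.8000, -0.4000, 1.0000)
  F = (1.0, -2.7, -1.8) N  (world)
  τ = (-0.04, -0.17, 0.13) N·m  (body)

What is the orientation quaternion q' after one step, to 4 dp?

q' = (0.8997, -0.0460, -0.2010, 0.3847)

q⊗(0,ω) = (-0.4365426, -0.7690670, -0.6351910, 0.7838998)
q + ½dt·q⊗(0,ω), renormalized = (0.8997, -0.0460, -0.2010, 0.3847)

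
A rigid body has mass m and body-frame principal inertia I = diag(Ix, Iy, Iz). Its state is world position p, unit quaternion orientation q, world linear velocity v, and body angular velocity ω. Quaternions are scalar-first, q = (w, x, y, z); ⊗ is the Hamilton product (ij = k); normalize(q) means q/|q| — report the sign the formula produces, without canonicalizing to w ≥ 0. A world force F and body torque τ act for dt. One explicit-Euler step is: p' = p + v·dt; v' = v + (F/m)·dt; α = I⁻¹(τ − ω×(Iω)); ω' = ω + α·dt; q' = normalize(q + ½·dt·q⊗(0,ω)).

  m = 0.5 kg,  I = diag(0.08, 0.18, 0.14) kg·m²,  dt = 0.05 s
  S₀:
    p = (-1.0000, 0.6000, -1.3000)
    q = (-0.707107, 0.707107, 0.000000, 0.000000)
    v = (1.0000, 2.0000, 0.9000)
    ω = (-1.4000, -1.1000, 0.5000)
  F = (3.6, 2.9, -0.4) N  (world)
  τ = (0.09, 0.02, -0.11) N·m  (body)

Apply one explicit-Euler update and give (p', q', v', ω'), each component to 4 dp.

angular accel α = (0.8500, -0.1222, -1.8857)
ω + α·dt = (-1.3575, -1.1061, 0.4057)
2q̇ = q⊗(0,ω) = (0.9899498, 0.9899498, 0.4242642, -1.1313712)
q' = normalize(q + ½dt·q⊗(0,ω)) = (-0.6816, 0.7311, 0.0106, -0.0283)
linear accel F/m = (7.2000, 5.8000, -0.8000)
p + v·dt = (-0.9500, 0.7000, -1.2550)
v' = v + a·dt = (1.3600, 2.2900, 0.8600)

p' = (-0.9500, 0.7000, -1.2550)
q' = (-0.6816, 0.7311, 0.0106, -0.0283)
v' = (1.3600, 2.2900, 0.8600)
ω' = (-1.3575, -1.1061, 0.4057)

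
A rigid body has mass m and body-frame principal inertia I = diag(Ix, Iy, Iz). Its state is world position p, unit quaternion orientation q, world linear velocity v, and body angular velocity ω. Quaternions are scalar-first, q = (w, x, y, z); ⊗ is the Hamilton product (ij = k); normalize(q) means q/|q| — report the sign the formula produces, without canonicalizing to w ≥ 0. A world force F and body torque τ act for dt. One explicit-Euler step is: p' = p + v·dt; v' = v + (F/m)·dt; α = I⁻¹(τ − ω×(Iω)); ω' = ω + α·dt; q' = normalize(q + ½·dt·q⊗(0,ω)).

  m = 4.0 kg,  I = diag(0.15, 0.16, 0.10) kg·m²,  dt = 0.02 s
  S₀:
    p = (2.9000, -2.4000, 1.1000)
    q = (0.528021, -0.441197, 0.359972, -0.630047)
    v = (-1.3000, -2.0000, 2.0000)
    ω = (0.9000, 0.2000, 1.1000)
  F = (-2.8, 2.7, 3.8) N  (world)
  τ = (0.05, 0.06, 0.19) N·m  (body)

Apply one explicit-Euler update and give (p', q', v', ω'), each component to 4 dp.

p + v·dt = (2.8740, -2.4400, 1.1400)
v + (F/m)dt = (-1.3140, -1.9865, 2.0190)
precession coupling ω×(Iω) = (-0.0132, 0.0495, 0.0018)
α = I⁻¹(τ − ω×Iω) = (0.4213, 0.0656, 1.8820)
ω' = ω + α·dt = (0.9084, 0.2013, 1.1376)
q⊗(0,ω) = (1.0181346, 0.9971975, 0.0238786, 0.1686089)
updated quaternion q' = (0.5381, -0.4312, 0.3602, -0.6283)

p' = (2.8740, -2.4400, 1.1400)
q' = (0.5381, -0.4312, 0.3602, -0.6283)
v' = (-1.3140, -1.9865, 2.0190)
ω' = (0.9084, 0.2013, 1.1376)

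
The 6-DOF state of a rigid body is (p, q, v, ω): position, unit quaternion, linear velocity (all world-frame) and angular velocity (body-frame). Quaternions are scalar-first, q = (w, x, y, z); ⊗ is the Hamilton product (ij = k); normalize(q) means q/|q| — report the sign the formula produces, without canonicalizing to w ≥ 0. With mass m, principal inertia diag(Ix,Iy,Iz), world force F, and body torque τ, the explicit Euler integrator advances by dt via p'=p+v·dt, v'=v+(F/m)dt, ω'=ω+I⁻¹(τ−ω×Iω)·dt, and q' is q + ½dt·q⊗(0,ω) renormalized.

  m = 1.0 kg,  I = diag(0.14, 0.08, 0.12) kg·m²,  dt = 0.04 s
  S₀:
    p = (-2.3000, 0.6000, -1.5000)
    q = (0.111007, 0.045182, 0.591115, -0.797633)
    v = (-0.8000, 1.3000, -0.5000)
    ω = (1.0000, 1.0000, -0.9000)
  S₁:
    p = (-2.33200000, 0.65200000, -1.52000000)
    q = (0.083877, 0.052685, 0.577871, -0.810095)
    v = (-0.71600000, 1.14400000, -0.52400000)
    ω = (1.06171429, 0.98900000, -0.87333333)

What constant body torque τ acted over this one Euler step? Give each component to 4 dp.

rate change Δω = (0.06171429, -0.01100000, 0.02666667)
gyro term ω₀×Iω₀ = (-0.0360, -0.0180, -0.0600)
τ = I·(Δω/dt) + ω₀×(Iω₀) = (0.1800, -0.0400, 0.0200)

τ = (0.1800, -0.0400, 0.0200)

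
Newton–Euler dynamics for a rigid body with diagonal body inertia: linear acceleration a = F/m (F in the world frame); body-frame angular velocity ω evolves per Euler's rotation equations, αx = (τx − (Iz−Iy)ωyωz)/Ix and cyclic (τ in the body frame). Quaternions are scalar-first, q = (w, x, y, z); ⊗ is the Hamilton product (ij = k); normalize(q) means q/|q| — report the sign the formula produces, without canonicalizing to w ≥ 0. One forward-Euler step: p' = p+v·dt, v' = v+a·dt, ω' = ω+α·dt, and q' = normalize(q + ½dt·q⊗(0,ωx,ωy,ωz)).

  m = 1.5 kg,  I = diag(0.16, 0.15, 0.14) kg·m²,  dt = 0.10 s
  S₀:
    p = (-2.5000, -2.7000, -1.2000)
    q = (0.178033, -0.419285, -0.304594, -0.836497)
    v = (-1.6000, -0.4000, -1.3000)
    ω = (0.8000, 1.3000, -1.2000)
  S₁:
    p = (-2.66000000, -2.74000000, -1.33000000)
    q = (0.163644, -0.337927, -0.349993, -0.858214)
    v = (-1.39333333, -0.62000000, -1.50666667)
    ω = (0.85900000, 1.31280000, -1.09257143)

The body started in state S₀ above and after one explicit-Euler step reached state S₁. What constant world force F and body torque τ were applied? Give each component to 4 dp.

F = (3.1000, -3.3000, -3.1000)
τ = (0.1100, 0.0000, 0.1400)

ω₁ − ω₀ = (0.05900000, 0.01280000, 0.10742857)
τ = I·(Δω/dt) + ω₀×(Iω₀) = (0.1100, 0.0000, 0.1400)
velocity change Δv = (0.20666667, -0.22000000, -0.20666667)
applied force F = (3.1000, -3.3000, -3.1000)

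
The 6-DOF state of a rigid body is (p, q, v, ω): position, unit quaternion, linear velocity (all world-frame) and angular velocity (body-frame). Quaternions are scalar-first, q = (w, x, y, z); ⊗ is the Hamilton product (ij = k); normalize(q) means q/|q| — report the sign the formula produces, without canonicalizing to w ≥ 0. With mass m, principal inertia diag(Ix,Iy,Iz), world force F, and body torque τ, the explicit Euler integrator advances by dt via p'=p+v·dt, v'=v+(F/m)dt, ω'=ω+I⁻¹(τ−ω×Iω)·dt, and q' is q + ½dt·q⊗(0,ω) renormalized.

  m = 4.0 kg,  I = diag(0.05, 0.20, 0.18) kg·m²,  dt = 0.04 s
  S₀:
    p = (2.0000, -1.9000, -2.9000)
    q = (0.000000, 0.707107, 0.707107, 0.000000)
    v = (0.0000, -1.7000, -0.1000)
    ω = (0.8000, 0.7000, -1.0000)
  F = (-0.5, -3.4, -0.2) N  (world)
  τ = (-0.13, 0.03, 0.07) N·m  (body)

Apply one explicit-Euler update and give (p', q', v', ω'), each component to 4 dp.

(τ − ω×Iω)/I = (-2.8800, -0.3700, -0.0778)
new body rate ω' = (0.6848, 0.6852, -1.0031)
2q̇ = q⊗(0,ω) = (-1.0606605, -0.7071070, 0.7071070, -0.0707107)
updated quaternion q' = (-0.0212, 0.6927, 0.7209, -0.0014)
p + v·dt = (2.0000, -1.9680, -2.9040)
v' = v + a·dt = (-0.0050, -1.7340, -0.1020)

p' = (2.0000, -1.9680, -2.9040)
q' = (-0.0212, 0.6927, 0.7209, -0.0014)
v' = (-0.0050, -1.7340, -0.1020)
ω' = (0.6848, 0.6852, -1.0031)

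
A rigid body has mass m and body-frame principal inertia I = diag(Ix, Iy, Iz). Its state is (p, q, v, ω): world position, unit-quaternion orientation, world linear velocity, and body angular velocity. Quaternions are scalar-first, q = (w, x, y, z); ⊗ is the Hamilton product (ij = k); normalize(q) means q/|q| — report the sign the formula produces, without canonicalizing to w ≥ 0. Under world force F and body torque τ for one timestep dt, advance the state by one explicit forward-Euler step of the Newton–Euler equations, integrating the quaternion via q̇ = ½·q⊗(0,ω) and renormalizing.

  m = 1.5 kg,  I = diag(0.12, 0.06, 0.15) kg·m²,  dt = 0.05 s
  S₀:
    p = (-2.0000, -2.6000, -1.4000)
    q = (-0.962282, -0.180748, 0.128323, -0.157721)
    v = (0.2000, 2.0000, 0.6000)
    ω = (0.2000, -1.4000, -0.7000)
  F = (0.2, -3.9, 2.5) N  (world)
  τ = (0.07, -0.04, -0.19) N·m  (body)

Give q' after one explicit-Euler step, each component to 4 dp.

Hamilton product q⊗(0,ω) = (0.1053971, -0.5030919, 1.1891270, 0.9009800)
updated quaternion q' = (-0.9589, -0.1932, 0.1579, -0.1351)

q' = (-0.9589, -0.1932, 0.1579, -0.1351)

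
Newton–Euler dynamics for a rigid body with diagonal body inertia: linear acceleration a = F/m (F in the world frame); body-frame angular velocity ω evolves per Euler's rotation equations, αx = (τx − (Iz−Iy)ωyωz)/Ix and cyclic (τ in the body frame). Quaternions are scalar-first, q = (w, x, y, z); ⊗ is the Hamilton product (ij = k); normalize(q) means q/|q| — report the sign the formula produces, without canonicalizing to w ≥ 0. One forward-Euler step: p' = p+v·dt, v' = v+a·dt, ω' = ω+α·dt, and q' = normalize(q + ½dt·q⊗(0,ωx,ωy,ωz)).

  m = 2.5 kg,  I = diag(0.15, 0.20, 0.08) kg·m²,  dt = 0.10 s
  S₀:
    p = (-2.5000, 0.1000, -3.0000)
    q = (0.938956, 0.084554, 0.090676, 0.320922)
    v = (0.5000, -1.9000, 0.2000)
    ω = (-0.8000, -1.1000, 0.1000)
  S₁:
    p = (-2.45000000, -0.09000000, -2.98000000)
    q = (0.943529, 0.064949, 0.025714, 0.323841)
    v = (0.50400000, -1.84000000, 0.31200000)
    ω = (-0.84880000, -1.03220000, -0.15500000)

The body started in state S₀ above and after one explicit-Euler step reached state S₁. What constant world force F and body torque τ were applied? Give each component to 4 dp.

Δv = v₁−v₀ = (0.00400000, 0.06000000, 0.11200000)
applied force F = (0.1000, 1.5000, 2.8000)
rate change Δω = (-0.04880000, 0.06780000, -0.25500000)
τ = I·(Δω/dt) + ω₀×(Iω₀) = (-0.0600, 0.1300, -0.1600)

F = (0.1000, 1.5000, 2.8000)
τ = (-0.0600, 0.1300, -0.1600)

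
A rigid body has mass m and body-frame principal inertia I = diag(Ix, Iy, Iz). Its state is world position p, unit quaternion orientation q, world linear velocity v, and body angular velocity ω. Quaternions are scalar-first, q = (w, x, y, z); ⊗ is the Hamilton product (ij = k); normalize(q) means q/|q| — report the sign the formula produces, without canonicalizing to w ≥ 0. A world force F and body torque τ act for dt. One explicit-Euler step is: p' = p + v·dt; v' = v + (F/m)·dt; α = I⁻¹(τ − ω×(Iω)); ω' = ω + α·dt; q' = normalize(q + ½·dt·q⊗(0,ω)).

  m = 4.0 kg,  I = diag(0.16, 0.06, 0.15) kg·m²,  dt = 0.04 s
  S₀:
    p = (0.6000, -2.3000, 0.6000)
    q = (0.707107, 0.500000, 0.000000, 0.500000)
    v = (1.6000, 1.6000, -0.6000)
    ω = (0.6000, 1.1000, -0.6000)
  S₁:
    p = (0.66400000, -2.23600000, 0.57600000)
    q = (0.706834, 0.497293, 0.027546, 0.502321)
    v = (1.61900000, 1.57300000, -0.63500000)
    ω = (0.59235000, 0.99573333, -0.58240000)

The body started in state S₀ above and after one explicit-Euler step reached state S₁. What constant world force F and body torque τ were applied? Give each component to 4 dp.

F = (1.9000, -2.7000, -3.5000)
τ = (-0.0900, -0.1600, 0.0000)

ω₁ − ω₀ = (-0.00765000, -0.10426667, 0.01760000)
precession coupling = (-0.0594, -0.0036, -0.0660)
applied torque τ = (-0.0900, -0.1600, 0.0000)
velocity change Δv = (0.01900000, -0.02700000, -0.03500000)
F = m·Δv/dt = (1.9000, -2.7000, -3.5000)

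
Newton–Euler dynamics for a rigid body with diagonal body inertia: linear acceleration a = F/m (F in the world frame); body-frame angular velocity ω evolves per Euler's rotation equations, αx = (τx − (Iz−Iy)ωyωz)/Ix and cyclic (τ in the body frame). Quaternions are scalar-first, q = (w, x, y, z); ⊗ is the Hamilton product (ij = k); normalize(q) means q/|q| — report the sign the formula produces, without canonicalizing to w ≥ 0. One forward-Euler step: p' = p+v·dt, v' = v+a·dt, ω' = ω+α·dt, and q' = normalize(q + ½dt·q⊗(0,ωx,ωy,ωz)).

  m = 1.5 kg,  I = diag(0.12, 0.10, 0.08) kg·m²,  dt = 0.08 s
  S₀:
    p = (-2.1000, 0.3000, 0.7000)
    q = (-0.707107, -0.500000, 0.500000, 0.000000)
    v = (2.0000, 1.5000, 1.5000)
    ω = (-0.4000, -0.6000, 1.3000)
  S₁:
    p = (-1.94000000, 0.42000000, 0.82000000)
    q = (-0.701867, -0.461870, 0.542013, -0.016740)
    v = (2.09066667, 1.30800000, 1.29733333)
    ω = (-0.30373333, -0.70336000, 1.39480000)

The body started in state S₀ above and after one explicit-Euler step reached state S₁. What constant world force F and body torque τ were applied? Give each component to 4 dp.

velocity change Δv = (0.09066667, -0.19200000, -0.20266667)
F = m·Δv/dt = (1.7000, -3.6000, -3.8000)
ω₁ − ω₀ = (0.09626667, -0.10336000, 0.09480000)
precession coupling = (0.0156, -0.0208, -0.0048)
I·α + gyro = (0.1600, -0.1500, 0.0900)

F = (1.7000, -3.6000, -3.8000)
τ = (0.1600, -0.1500, 0.0900)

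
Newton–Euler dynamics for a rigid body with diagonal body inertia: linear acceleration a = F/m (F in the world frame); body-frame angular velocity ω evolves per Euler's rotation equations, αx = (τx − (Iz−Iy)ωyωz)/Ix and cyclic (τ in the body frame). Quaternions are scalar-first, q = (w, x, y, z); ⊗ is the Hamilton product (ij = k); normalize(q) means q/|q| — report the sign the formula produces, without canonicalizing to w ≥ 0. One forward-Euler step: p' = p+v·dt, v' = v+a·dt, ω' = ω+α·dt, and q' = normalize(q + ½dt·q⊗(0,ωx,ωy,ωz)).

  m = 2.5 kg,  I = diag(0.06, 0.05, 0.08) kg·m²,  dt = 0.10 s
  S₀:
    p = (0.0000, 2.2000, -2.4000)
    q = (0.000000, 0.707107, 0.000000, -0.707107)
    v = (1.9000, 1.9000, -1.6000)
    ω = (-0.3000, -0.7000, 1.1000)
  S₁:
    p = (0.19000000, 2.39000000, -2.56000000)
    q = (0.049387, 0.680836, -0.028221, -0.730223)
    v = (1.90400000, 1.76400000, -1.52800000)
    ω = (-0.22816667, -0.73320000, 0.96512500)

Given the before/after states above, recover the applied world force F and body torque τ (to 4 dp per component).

F = (0.1000, -3.4000, 1.8000)
τ = (0.0200, -0.0100, -0.1100)

v₁ − v₀ = (0.00400000, -0.13600000, 0.07200000)
applied force F = (0.1000, -3.4000, 1.8000)
ω₁ − ω₀ = (0.07183333, -0.03320000, -0.13487500)
applied torque τ = (0.0200, -0.0100, -0.1100)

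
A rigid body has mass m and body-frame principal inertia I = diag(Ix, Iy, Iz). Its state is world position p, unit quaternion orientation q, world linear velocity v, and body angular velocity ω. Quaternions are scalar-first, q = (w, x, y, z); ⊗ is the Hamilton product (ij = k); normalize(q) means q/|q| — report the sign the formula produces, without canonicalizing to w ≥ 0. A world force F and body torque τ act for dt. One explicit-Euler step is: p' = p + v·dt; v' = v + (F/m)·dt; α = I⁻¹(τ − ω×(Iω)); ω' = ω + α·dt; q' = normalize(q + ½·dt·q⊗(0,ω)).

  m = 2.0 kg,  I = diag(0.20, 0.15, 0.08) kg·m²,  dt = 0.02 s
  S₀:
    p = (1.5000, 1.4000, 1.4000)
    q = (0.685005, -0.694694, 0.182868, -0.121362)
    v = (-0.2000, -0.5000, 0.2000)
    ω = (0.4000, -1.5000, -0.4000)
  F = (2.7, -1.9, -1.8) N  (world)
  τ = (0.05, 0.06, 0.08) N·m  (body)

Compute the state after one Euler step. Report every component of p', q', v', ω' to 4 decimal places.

precession coupling ω×(Iω) = (-0.0420, -0.0192, 0.0300)
angular accel α = (0.4600, 0.5280, 0.6250)
ω' = ω + α·dt = (0.4092, -1.4894, -0.3875)
q⊗(0,ω) = (0.5036348, 0.0188118, -1.3539299, 0.6948918)
updated quaternion q' = (0.6900, -0.6944, 0.1693, -0.1144)
a = (1.3500, -0.9500, -0.9000)
new position p' = (1.4960, 1.3900, 1.4040)
v' = v + a·dt = (-0.1730, -0.5190, 0.1820)

p' = (1.4960, 1.3900, 1.4040)
q' = (0.6900, -0.6944, 0.1693, -0.1144)
v' = (-0.1730, -0.5190, 0.1820)
ω' = (0.4092, -1.4894, -0.3875)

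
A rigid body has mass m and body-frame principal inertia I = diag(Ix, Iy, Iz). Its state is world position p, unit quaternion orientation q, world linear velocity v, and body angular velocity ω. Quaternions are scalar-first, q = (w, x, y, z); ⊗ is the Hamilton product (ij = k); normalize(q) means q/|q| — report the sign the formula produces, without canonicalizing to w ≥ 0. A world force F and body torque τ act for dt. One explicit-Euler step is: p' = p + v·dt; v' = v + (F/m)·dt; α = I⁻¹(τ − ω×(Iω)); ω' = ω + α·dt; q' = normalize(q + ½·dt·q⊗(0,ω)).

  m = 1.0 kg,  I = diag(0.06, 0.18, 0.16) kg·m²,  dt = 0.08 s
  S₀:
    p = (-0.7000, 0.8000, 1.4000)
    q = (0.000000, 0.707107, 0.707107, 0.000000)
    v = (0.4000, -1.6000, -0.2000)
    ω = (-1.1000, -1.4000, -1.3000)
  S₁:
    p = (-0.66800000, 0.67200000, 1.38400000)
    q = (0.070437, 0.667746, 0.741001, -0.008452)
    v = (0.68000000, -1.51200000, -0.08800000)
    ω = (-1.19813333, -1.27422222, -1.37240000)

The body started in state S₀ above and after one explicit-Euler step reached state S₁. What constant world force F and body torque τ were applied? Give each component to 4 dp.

F = (3.5000, 1.1000, 1.4000)
τ = (-0.1100, 0.1400, 0.0400)

Δω = ω₁−ω₀ = (-0.09813333, 0.12577778, -0.07240000)
τ = I·(Δω/dt) + ω₀×(Iω₀) = (-0.1100, 0.1400, 0.0400)
velocity change Δv = (0.28000000, 0.08800000, 0.11200000)
m·(v₁−v₀)/dt = (3.5000, 1.1000, 1.4000)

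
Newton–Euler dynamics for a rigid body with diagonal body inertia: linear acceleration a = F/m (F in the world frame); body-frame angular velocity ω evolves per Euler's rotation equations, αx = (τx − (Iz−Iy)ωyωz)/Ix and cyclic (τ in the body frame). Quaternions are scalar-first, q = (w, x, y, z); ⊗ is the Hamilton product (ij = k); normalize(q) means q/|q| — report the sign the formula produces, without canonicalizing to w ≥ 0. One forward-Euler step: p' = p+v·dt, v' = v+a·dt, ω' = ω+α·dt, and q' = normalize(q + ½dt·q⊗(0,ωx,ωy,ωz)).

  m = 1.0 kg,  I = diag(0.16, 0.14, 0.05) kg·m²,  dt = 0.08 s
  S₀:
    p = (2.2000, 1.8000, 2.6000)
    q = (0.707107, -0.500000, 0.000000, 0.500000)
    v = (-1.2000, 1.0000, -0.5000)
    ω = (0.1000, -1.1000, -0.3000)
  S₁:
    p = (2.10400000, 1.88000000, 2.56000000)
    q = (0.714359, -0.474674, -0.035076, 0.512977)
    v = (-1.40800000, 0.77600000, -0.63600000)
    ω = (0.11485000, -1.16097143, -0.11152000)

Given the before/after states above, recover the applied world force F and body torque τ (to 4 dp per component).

ω₁ − ω₀ = (0.01485000, -0.06097143, 0.18848000)
I·α + gyro = (0.0000, -0.1100, 0.1200)
v₁ − v₀ = (-0.20800000, -0.22400000, -0.13600000)
m·(v₁−v₀)/dt = (-2.6000, -2.8000, -1.7000)

F = (-2.6000, -2.8000, -1.7000)
τ = (0.0000, -0.1100, 0.1200)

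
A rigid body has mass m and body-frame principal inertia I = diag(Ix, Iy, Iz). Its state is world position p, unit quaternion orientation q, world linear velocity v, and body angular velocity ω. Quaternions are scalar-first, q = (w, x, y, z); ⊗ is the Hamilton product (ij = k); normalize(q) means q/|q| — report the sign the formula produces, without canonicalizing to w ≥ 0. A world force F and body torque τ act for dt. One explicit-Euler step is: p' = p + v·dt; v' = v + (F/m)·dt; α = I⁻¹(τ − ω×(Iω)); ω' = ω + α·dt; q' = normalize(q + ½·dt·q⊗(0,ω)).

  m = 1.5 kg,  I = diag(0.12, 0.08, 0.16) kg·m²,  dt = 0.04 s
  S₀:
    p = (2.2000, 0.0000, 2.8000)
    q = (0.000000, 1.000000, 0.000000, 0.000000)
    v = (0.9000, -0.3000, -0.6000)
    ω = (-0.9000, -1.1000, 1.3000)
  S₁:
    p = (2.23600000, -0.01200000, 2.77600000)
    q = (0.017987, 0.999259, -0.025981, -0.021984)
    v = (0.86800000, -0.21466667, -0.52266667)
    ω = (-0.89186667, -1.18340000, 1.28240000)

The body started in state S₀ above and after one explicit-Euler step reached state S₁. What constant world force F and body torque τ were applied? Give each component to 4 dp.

F = (-1.2000, 3.2000, 2.9000)
τ = (-0.0900, -0.1200, -0.1100)

Δv = v₁−v₀ = (-0.03200000, 0.08533333, 0.07733333)
m·(v₁−v₀)/dt = (-1.2000, 3.2000, 2.9000)
rate change Δω = (0.00813333, -0.08340000, -0.01760000)
gyro term ω₀×Iω₀ = (-0.1144, 0.0468, -0.0396)
I·α + gyro = (-0.0900, -0.1200, -0.1100)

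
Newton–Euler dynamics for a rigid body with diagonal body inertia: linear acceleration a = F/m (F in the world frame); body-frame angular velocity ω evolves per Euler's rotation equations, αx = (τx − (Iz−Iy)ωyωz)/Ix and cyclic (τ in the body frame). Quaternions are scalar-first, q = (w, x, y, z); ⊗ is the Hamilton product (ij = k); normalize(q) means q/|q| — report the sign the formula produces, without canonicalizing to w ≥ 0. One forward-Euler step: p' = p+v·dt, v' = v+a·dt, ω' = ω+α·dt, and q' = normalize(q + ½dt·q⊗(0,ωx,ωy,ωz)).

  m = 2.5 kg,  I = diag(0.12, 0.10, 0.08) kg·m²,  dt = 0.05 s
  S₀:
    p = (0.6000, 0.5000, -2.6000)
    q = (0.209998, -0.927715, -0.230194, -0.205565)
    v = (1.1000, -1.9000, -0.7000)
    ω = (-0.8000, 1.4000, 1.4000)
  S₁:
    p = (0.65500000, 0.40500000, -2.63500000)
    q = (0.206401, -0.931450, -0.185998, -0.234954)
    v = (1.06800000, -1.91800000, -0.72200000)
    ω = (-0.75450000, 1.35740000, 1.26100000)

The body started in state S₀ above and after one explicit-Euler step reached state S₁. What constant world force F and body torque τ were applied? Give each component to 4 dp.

Δv = v₁−v₀ = (-0.03200000, -0.01800000, -0.02200000)
F = m·Δv/dt = (-1.6000, -0.9000, -1.1000)
rate change Δω = (0.04550000, -0.04260000, -0.13900000)
I·α + gyro = (0.0700, -0.1300, -0.2000)

F = (-1.6000, -0.9000, -1.1000)
τ = (0.0700, -0.1300, -0.2000)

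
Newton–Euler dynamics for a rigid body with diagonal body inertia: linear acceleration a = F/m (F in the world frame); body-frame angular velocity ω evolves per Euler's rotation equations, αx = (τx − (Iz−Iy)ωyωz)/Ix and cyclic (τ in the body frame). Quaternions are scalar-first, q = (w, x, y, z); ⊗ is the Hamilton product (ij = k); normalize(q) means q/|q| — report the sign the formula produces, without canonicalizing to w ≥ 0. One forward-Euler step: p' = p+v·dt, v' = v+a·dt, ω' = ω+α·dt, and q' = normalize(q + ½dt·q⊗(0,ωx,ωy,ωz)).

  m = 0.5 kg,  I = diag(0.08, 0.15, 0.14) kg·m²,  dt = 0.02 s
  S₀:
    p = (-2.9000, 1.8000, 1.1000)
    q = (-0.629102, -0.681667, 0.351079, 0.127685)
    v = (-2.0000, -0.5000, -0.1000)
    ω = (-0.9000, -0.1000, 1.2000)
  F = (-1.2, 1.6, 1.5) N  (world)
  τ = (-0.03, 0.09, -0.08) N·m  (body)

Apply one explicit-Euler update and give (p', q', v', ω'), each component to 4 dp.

gyro term ω×Iω = (0.0012, 0.0648, 0.0063)
α = I⁻¹(τ − ω×Iω) = (-0.3900, 0.1680, -0.6164)
new body rate ω' = (-0.9078, -0.0966, 1.1877)
Hamilton product q⊗(0,ω) = (-0.7316144, 1.0002551, 0.7659941, -0.3707846)
q' = normalize(q + ½dt·q⊗(0,ω)) = (-0.6363, -0.6716, 0.3587, 0.1240)
linear accel F/m = (-2.4000, 3.2000, 3.0000)
p' = p + v·dt = (-2.9400, 1.7900, 1.0980)
v + (F/m)dt = (-2.0480, -0.4360, -0.0400)

p' = (-2.9400, 1.7900, 1.0980)
q' = (-0.6363, -0.6716, 0.3587, 0.1240)
v' = (-2.0480, -0.4360, -0.0400)
ω' = (-0.9078, -0.0966, 1.1877)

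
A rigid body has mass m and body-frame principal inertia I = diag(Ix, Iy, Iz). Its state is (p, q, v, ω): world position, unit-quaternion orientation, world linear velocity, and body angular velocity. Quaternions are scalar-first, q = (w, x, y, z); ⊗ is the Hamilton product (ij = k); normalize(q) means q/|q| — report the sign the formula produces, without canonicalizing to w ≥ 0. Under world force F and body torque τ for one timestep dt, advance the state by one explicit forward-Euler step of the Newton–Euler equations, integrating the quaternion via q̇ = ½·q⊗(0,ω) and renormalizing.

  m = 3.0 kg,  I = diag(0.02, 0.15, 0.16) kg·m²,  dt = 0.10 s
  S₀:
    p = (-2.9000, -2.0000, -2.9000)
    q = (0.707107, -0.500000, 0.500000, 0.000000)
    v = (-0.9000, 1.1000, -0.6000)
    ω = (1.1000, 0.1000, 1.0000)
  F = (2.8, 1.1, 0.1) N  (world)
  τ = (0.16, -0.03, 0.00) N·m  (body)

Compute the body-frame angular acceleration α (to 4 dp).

α = (7.9500, 0.8267, -0.0894)

ω×(Iω) gyroscopic = (0.0010, -0.1540, 0.0143)
angular accel α = (7.9500, 0.8267, -0.0894)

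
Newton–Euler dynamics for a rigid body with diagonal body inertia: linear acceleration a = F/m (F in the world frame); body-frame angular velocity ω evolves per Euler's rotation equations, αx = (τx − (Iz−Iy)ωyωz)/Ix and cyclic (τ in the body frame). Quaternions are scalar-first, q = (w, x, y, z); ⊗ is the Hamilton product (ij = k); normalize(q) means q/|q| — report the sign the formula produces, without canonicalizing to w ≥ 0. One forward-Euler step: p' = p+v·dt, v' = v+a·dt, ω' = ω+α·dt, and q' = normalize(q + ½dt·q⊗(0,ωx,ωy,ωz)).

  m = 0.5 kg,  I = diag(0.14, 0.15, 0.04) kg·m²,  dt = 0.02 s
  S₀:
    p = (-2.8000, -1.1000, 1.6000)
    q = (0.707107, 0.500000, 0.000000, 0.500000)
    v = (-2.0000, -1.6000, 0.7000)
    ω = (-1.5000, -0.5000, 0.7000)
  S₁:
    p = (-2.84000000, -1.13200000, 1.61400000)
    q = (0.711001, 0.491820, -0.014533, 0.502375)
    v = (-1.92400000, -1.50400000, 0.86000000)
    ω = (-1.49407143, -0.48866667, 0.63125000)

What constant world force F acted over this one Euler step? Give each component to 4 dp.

Δv = v₁−v₀ = (0.07600000, 0.09600000, 0.16000000)
applied force F = (1.9000, 2.4000, 4.0000)

F = (1.9000, 2.4000, 4.0000)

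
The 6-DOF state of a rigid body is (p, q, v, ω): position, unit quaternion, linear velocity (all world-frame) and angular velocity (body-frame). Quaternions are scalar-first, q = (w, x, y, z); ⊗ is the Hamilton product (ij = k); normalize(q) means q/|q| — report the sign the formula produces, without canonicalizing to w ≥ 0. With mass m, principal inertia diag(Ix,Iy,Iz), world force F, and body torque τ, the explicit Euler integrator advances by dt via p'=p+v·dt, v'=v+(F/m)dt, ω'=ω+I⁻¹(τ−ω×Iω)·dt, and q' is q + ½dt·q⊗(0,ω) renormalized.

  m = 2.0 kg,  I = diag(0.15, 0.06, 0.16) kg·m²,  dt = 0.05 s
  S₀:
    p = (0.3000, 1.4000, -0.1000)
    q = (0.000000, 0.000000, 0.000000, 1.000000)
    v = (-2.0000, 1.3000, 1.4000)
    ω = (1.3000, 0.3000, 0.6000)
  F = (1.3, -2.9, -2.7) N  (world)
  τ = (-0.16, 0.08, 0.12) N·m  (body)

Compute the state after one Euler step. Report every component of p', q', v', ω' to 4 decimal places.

p' = (0.2000, 1.4650, -0.0300)
q' = (-0.0150, -0.0075, 0.0325, 0.9993)
v' = (-1.9675, 1.2275, 1.3325)
ω' = (1.2407, 0.3732, 0.6485)

p + v·dt = (0.2000, 1.4650, -0.0300)
v' = v + a·dt = (-1.9675, 1.2275, 1.3325)
α = I⁻¹(τ − ω×Iω) = (-1.1867, 1.4633, 0.9694)
new body rate ω' = (1.2407, 0.3732, 0.6485)
Hamilton product q⊗(0,ω) = (-0.6000000, -0.3000000, 1.3000000, 0.0000000)
q + ½dt·q⊗(0,ω), renormalized = (-0.0150, -0.0075, 0.0325, 0.9993)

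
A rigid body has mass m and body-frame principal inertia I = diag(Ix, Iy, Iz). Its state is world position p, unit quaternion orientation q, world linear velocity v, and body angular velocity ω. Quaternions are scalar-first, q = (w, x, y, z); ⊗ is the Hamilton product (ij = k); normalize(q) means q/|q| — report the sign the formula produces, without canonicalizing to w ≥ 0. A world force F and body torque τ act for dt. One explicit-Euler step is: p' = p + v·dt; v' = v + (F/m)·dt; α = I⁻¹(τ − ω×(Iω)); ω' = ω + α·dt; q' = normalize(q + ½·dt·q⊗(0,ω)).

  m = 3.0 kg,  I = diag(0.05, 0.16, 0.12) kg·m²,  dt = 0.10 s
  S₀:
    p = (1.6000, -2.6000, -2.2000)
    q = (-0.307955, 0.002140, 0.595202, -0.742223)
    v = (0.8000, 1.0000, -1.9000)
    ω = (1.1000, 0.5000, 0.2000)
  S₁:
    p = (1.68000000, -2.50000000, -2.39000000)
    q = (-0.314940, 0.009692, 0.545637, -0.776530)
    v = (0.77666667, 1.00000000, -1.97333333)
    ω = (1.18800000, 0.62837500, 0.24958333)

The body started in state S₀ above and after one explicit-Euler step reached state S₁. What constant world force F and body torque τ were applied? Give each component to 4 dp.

F = (-0.7000, 0.0000, -2.2000)
τ = (0.0400, 0.1900, 0.1200)

rate change Δω = (0.08800000, 0.12837500, 0.04958333)
applied torque τ = (0.0400, 0.1900, 0.1200)
Δv = v₁−v₀ = (-0.02333333, 0.00000000, -0.07333333)
F = m·Δv/dt = (-0.7000, 0.0000, -2.2000)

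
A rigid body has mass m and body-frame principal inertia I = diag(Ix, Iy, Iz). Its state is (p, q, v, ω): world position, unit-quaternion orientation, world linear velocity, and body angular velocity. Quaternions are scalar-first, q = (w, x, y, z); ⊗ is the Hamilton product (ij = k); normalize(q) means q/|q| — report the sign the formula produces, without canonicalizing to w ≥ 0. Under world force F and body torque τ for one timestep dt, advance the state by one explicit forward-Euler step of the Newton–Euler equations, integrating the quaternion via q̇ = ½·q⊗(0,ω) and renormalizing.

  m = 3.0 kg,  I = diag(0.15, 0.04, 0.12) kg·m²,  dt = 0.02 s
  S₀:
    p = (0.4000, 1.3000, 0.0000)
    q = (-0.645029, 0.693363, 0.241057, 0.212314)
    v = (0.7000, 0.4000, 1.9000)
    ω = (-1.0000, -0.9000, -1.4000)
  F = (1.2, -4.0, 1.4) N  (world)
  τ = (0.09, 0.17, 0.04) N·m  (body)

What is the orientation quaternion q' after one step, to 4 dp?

q' = (-0.6328, 0.6982, 0.2544, 0.2175)

q⊗(0,ω) = (1.2075539, 0.4986318, 1.3389203, 0.5200709)
updated quaternion q' = (-0.6328, 0.6982, 0.2544, 0.2175)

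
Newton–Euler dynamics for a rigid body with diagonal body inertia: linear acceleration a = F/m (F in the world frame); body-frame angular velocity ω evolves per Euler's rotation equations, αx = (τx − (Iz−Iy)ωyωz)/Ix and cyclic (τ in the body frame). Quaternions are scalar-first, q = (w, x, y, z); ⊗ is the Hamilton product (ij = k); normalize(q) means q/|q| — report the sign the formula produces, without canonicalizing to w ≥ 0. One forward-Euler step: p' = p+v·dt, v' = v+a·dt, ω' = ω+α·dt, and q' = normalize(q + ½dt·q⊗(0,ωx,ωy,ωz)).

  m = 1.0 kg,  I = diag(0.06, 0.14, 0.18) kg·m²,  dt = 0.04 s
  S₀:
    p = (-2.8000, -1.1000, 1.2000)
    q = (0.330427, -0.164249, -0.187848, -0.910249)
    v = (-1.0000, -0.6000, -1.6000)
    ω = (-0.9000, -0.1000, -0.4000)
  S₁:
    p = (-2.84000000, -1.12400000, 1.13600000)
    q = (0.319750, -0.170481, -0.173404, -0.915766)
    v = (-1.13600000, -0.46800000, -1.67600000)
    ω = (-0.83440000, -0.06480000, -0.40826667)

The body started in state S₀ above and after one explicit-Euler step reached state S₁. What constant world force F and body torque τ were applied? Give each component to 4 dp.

F = (-3.4000, 3.3000, -1.9000)
τ = (0.1000, 0.0800, -0.0300)

velocity change Δv = (-0.13600000, 0.13200000, -0.07600000)
applied force F = (-3.4000, 3.3000, -1.9000)
Δω = ω₁−ω₀ = (0.06560000, 0.03520000, -0.00826667)
gyro term ω₀×Iω₀ = (0.0016, -0.0432, 0.0072)
I·α + gyro = (0.1000, 0.0800, -0.0300)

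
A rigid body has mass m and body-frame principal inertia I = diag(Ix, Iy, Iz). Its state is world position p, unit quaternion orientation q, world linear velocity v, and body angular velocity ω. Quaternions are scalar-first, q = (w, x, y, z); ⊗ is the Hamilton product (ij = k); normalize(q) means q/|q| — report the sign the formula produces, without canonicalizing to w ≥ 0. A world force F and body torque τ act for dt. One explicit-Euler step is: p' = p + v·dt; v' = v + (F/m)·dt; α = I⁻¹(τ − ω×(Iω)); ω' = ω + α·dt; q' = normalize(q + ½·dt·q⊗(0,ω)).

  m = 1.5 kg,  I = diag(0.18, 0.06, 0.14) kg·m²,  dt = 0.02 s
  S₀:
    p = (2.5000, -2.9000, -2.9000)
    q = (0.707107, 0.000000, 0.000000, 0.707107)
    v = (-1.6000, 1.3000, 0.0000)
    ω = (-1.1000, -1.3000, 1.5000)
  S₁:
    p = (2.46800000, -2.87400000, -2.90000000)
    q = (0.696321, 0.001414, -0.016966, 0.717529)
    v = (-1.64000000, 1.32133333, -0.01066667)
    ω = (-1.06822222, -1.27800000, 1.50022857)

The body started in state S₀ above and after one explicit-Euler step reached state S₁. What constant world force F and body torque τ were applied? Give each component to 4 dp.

F = (-3.0000, 1.6000, -0.8000)
τ = (0.1300, 0.0000, -0.1700)

ω₁ − ω₀ = (0.03177778, 0.02200000, 0.00022857)
ω₀×(Iω₀) = (-0.1560, -0.0660, -0.1716)
I·α + gyro = (0.1300, 0.0000, -0.1700)
v₁ − v₀ = (-0.04000000, 0.02133333, -0.01066667)
m·(v₁−v₀)/dt = (-3.0000, 1.6000, -0.8000)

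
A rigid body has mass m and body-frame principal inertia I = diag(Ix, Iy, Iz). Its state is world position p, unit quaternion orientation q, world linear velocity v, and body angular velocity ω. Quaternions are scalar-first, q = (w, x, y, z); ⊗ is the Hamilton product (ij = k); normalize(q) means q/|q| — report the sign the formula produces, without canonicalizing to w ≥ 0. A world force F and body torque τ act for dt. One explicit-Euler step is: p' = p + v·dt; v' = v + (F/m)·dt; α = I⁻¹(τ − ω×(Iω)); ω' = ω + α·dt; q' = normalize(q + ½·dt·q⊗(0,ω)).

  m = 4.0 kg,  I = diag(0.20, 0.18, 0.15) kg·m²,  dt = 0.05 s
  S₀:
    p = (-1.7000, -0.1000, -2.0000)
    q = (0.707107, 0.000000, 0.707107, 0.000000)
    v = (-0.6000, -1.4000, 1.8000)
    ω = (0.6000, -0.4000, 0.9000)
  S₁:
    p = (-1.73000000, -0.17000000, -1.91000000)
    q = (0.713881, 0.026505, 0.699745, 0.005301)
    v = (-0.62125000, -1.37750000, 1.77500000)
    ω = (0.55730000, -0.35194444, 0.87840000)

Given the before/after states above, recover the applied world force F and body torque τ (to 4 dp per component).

rate change Δω = (-0.04270000, 0.04805556, -0.02160000)
precession coupling = (0.0108, 0.0270, 0.0048)
τ = I·(Δω/dt) + ω₀×(Iω₀) = (-0.1600, 0.2000, -0.0600)
Δv = v₁−v₀ = (-0.02125000, 0.02250000, -0.02500000)
m·(v₁−v₀)/dt = (-1.7000, 1.8000, -2.0000)

F = (-1.7000, 1.8000, -2.0000)
τ = (-0.1600, 0.2000, -0.0600)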